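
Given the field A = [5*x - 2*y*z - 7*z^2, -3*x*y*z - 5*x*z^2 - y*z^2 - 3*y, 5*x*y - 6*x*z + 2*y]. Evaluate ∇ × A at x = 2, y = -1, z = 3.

(60, -17, -30)

(∇×A)₁ = ∂A₃/∂y − ∂A₂/∂z = 3*x*y + 10*x*z + 5*x + 2*y*z + 2
(∇×A)₂ = ∂A₁/∂z − ∂A₃/∂x = -7*y - 8*z
(∇×A)₃ = ∂A₂/∂x − ∂A₁/∂y = -3*y*z - 5*z^2 + 2*z
∇×A = (3*x*y + 10*x*z + 5*x + 2*y*z + 2, -7*y - 8*z, -3*y*z - 5*z^2 + 2*z)
At (2, -1, 3): (60, -17, -30).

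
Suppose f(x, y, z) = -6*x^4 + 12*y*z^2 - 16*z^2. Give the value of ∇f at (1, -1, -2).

(-24, 48, 112)

∂f/∂x = -24*x^3
∂f/∂y = 12*z^2
∂f/∂z = 24*y*z - 32*z
∇f = (-24*x^3, 12*z^2, 24*y*z - 32*z)
At (1, -1, -2): (-24, 48, 112).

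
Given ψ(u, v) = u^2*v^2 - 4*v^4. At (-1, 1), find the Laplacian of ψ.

∂²ψ/∂u² = 2*v^2
∂²ψ/∂v² = 2*(u^2 - 24*v^2)
∇²ψ = 2*u^2 - 46*v^2
At (-1, 1): -44.

-44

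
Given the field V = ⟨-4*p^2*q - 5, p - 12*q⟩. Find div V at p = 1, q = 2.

∂V₁/∂p = -8*p*q
∂V₂/∂q = -12
∇·V = -8*p*q - 12
At (1, 2): -28.

-28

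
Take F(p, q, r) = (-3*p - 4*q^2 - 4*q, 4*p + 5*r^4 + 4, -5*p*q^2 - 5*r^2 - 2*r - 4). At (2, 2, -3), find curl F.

(500, 20, 24)

(∇×F)₁ = ∂F₃/∂q − ∂F₂/∂r = -10*p*q - 20*r^3
(∇×F)₂ = ∂F₁/∂r − ∂F₃/∂p = 5*q^2
(∇×F)₃ = ∂F₂/∂p − ∂F₁/∂q = 8*q + 8
∇×F = (-10*p*q - 20*r^3, 5*q^2, 8*q + 8)
At (2, 2, -3): (500, 20, 24).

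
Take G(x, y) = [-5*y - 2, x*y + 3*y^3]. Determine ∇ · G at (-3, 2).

33

∂G₁/∂x = 0
∂G₂/∂y = x + 9*y^2
∇·G = x + 9*y^2
At (-3, 2): 33.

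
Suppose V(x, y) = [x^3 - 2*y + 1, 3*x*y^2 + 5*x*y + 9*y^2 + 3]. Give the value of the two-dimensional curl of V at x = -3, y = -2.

4

∂V₂/∂x = 3*y^2 + 5*y
∂V₁/∂y = -2
Scalar curl = 3*y^2 + 5*y + 2
At (-3, -2): 4.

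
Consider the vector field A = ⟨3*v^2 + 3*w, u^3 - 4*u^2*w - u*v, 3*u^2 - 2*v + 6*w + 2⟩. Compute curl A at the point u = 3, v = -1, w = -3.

(34, -15, 106)

(∇×A)₁ = ∂A₃/∂v − ∂A₂/∂w = 4*u^2 - 2
(∇×A)₂ = ∂A₁/∂w − ∂A₃/∂u = -6*u + 3
(∇×A)₃ = ∂A₂/∂u − ∂A₁/∂v = 3*u^2 - 8*u*w - 7*v
∇×A = (4*u^2 - 2, -6*u + 3, 3*u^2 - 8*u*w - 7*v)
At (3, -1, -3): (34, -15, 106).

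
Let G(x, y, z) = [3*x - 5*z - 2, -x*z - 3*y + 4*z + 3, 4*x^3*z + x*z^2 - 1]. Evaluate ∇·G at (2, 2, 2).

∂G₁/∂x = 3
∂G₂/∂y = -3
∂G₃/∂z = 4*x^3 + 2*x*z
∇·G = 4*x^3 + 2*x*z
At (2, 2, 2): 40.

40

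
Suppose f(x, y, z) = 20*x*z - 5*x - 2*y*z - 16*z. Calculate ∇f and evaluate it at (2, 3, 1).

(15, -2, 18)

∂f/∂x = 20*z - 5
∂f/∂y = -2*z
∂f/∂z = 20*x - 2*y - 16
∇f = (20*z - 5, -2*z, 20*x - 2*y - 16)
At (2, 3, 1): (15, -2, 18).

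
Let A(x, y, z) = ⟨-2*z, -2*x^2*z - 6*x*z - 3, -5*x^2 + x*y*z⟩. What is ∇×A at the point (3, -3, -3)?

(∇×A)₁ = ∂A₃/∂y − ∂A₂/∂z = 2*x^2 + x*z + 6*x
(∇×A)₂ = ∂A₁/∂z − ∂A₃/∂x = 10*x - y*z - 2
(∇×A)₃ = ∂A₂/∂x − ∂A₁/∂y = -4*x*z - 6*z
∇×A = (2*x^2 + x*z + 6*x, 10*x - y*z - 2, -4*x*z - 6*z)
At (3, -3, -3): (27, 19, 54).

(27, 19, 54)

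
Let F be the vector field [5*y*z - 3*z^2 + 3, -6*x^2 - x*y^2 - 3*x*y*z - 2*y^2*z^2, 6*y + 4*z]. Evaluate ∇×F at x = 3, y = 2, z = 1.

(∇×F)₁ = ∂F₃/∂y − ∂F₂/∂z = 3*x*y + 4*y^2*z + 6
(∇×F)₂ = ∂F₁/∂z − ∂F₃/∂x = 5*y - 6*z
(∇×F)₃ = ∂F₂/∂x − ∂F₁/∂y = -12*x - y^2 - 3*y*z - 5*z
∇×F = (3*x*y + 4*y^2*z + 6, 5*y - 6*z, -12*x - y^2 - 3*y*z - 5*z)
At (3, 2, 1): (40, 4, -51).

(40, 4, -51)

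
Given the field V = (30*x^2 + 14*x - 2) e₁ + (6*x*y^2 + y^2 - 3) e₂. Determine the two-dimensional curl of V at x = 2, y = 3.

∂V₂/∂x = 6*y^2
∂V₁/∂y = 0
Scalar curl = 6*y^2
At (2, 3): 54.

54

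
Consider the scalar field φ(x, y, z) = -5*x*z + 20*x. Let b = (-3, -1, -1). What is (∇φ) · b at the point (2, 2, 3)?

∂φ/∂x = -5*z + 20
∂φ/∂y = 0
∂φ/∂z = -5*x
∇φ at (2, 2, 3) = (5, 0, -10)
∇φ · b = (5)(-3) + (0)(-1) + (-10)(-1) = -5

-5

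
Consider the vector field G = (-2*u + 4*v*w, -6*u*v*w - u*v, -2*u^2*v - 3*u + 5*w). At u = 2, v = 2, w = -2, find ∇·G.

∂G₁/∂u = -2
∂G₂/∂v = -6*u*w - u
∂G₃/∂w = 5
∇·G = -6*u*w - u + 3
At (2, 2, -2): 25.

25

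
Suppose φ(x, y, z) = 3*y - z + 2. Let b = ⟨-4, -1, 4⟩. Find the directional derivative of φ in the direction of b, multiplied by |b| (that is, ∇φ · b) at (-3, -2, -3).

∂φ/∂x = 0
∂φ/∂y = 3
∂φ/∂z = -1
∇φ at (-3, -2, -3) = (0, 3, -1)
∇φ · b = (0)(-4) + (3)(-1) + (-1)(4) = -7

-7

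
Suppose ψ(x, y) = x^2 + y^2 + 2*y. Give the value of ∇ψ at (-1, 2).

∂ψ/∂x = 2*x
∂ψ/∂y = 2*y + 2
∇ψ = (2*x, 2*y + 2)
At (-1, 2): (-2, 6).

(-2, 6)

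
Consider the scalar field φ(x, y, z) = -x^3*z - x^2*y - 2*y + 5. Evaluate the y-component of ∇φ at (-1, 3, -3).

-3

(∇φ)_2 = ∂φ/∂y = -x^2 - 2
At (-1, 3, -3): -3.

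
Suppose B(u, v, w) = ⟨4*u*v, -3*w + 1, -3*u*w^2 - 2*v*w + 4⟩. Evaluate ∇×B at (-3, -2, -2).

(∇×B)₁ = ∂B₃/∂v − ∂B₂/∂w = -2*w + 3
(∇×B)₂ = ∂B₁/∂w − ∂B₃/∂u = 3*w^2
(∇×B)₃ = ∂B₂/∂u − ∂B₁/∂v = -4*u
∇×B = (-2*w + 3, 3*w^2, -4*u)
At (-3, -2, -2): (7, 12, 12).

(7, 12, 12)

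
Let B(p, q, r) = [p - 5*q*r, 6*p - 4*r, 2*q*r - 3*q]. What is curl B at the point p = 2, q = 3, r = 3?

(∇×B)₁ = ∂B₃/∂q − ∂B₂/∂r = 2*r + 1
(∇×B)₂ = ∂B₁/∂r − ∂B₃/∂p = -5*q
(∇×B)₃ = ∂B₂/∂p − ∂B₁/∂q = 5*r + 6
∇×B = (2*r + 1, -5*q, 5*r + 6)
At (2, 3, 3): (7, -15, 21).

(7, -15, 21)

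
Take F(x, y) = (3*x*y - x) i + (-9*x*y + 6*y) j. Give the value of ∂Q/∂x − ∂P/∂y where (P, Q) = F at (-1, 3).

∂F₂/∂x = -9*y
∂F₁/∂y = 3*x
Scalar curl = -3*x - 9*y
At (-1, 3): -24.

-24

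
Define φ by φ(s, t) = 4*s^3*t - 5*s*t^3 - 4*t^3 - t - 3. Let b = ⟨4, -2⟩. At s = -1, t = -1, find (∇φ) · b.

∂φ/∂s = 12*s^2*t - 5*t^3
∂φ/∂t = 4*s^3 - 15*s*t^2 - 12*t^2 - 1
∇φ at (-1, -1) = (-7, -2)
∇φ · b = (-7)(4) + (-2)(-2) = -24

-24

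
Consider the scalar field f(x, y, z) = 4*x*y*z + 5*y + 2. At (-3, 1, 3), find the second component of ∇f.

(∇f)_2 = ∂f/∂y = 4*x*z + 5
At (-3, 1, 3): -31.

-31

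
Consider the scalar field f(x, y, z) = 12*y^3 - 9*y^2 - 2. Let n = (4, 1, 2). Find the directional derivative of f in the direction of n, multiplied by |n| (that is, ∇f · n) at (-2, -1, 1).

∂f/∂x = 0
∂f/∂y = 36*y^2 - 18*y
∂f/∂z = 0
∇f at (-2, -1, 1) = (0, 54, 0)
∇f · n = (0)(4) + (54)(1) + (0)(2) = 54

54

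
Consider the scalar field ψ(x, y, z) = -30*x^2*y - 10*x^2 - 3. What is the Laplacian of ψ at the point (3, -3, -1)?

160

∂²ψ/∂x² = -20*(3*y + 1)
∂²ψ/∂y² = 0
∂²ψ/∂z² = 0
∇²ψ = -60*y - 20
At (3, -3, -1): 160.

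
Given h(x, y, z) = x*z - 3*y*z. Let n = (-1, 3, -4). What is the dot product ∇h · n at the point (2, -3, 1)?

-54

∂h/∂x = z
∂h/∂y = -3*z
∂h/∂z = x - 3*y
∇h at (2, -3, 1) = (1, -3, 11)
∇h · n = (1)(-1) + (-3)(3) + (11)(-4) = -54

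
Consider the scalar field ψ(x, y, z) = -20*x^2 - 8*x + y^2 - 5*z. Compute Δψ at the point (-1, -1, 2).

∂²ψ/∂x² = -40
∂²ψ/∂y² = 2
∂²ψ/∂z² = 0
∇²ψ = -38
At (-1, -1, 2): -38.

-38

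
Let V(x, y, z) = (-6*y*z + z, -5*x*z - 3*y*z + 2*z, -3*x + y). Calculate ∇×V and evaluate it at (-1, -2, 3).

(-12, 16, 3)

(∇×V)₁ = ∂V₃/∂y − ∂V₂/∂z = 5*x + 3*y - 1
(∇×V)₂ = ∂V₁/∂z − ∂V₃/∂x = -6*y + 4
(∇×V)₃ = ∂V₂/∂x − ∂V₁/∂y = z
∇×V = (5*x + 3*y - 1, -6*y + 4, z)
At (-1, -2, 3): (-12, 16, 3).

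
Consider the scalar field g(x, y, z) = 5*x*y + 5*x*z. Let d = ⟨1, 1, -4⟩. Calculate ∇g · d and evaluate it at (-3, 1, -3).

35

∂g/∂x = 5*y + 5*z
∂g/∂y = 5*x
∂g/∂z = 5*x
∇g at (-3, 1, -3) = (-10, -15, -15)
∇g · d = (-10)(1) + (-15)(1) + (-15)(-4) = 35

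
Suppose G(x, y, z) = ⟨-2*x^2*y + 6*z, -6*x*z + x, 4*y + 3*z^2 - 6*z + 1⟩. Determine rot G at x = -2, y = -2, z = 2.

(-8, 6, -3)

(∇×G)₁ = ∂G₃/∂y − ∂G₂/∂z = 6*x + 4
(∇×G)₂ = ∂G₁/∂z − ∂G₃/∂x = 6
(∇×G)₃ = ∂G₂/∂x − ∂G₁/∂y = 2*x^2 - 6*z + 1
∇×G = (6*x + 4, 6, 2*x^2 - 6*z + 1)
At (-2, -2, 2): (-8, 6, -3).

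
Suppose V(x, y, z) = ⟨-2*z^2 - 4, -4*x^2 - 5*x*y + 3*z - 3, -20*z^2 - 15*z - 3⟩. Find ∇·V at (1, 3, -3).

100

∂V₁/∂x = 0
∂V₂/∂y = -5*x
∂V₃/∂z = -40*z - 15
∇·V = -5*x - 40*z - 15
At (1, 3, -3): 100.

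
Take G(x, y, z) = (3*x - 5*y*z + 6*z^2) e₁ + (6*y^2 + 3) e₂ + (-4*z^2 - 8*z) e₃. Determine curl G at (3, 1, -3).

(∇×G)₁ = ∂G₃/∂y − ∂G₂/∂z = 0
(∇×G)₂ = ∂G₁/∂z − ∂G₃/∂x = -5*y + 12*z
(∇×G)₃ = ∂G₂/∂x − ∂G₁/∂y = 5*z
∇×G = (0, -5*y + 12*z, 5*z)
At (3, 1, -3): (0, -41, -15).

(0, -41, -15)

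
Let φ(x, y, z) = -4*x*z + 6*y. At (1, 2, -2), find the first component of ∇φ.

(∇φ)_1 = ∂φ/∂x = -4*z
At (1, 2, -2): 8.

8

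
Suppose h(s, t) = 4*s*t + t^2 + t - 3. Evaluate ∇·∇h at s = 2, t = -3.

2

∂²h/∂s² = 0
∂²h/∂t² = 2
∇²h = 2
At (2, -3): 2.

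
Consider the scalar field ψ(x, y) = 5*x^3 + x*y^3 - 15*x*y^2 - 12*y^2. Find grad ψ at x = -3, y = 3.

(27, 117)

∂ψ/∂x = 15*x^2 + y^3 - 15*y^2
∂ψ/∂y = 3*x*y^2 - 30*x*y - 24*y
∇ψ = (15*x^2 + y^3 - 15*y^2, 3*x*y^2 - 30*x*y - 24*y)
At (-3, 3): (27, 117).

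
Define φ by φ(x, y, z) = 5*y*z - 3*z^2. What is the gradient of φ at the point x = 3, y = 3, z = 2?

(0, 10, 3)

∂φ/∂x = 0
∂φ/∂y = 5*z
∂φ/∂z = 5*y - 6*z
∇φ = (0, 5*z, 5*y - 6*z)
At (3, 3, 2): (0, 10, 3).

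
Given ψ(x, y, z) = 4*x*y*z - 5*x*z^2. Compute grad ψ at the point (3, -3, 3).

(-81, 36, -126)

∂ψ/∂x = 4*y*z - 5*z^2
∂ψ/∂y = 4*x*z
∂ψ/∂z = 4*x*y - 10*x*z
∇ψ = (4*y*z - 5*z^2, 4*x*z, 4*x*y - 10*x*z)
At (3, -3, 3): (-81, 36, -126).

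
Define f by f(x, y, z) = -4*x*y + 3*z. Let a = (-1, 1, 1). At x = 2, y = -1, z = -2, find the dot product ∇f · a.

∂f/∂x = -4*y
∂f/∂y = -4*x
∂f/∂z = 3
∇f at (2, -1, -2) = (4, -8, 3)
∇f · a = (4)(-1) + (-8)(1) + (3)(1) = -9

-9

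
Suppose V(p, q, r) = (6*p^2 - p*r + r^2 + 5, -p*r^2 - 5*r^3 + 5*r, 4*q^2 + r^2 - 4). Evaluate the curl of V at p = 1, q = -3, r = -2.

(∇×V)₁ = ∂V₃/∂q − ∂V₂/∂r = 2*p*r + 8*q + 15*r^2 - 5
(∇×V)₂ = ∂V₁/∂r − ∂V₃/∂p = -p + 2*r
(∇×V)₃ = ∂V₂/∂p − ∂V₁/∂q = -r^2
∇×V = (2*p*r + 8*q + 15*r^2 - 5, -p + 2*r, -r^2)
At (1, -3, -2): (27, -5, -4).

(27, -5, -4)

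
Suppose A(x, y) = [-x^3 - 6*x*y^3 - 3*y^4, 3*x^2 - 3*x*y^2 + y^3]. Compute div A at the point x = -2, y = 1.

-3

∂A₁/∂x = -3*x^2 - 6*y^3
∂A₂/∂y = -6*x*y + 3*y^2
∇·A = -3*x^2 - 6*x*y - 6*y^3 + 3*y^2
At (-2, 1): -3.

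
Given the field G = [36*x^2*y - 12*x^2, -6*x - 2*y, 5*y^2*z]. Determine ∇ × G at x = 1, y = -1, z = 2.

(∇×G)₁ = ∂G₃/∂y − ∂G₂/∂z = 10*y*z
(∇×G)₂ = ∂G₁/∂z − ∂G₃/∂x = 0
(∇×G)₃ = ∂G₂/∂x − ∂G₁/∂y = -36*x^2 - 6
∇×G = (10*y*z, 0, -36*x^2 - 6)
At (1, -1, 2): (-20, 0, -42).

(-20, 0, -42)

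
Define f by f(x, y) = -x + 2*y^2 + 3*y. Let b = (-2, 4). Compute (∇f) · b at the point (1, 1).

30

∂f/∂x = -1
∂f/∂y = 4*y + 3
∇f at (1, 1) = (-1, 7)
∇f · b = (-1)(-2) + (7)(4) = 30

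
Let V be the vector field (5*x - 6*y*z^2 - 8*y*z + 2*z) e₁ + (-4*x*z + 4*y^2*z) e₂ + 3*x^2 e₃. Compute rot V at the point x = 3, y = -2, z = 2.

(∇×V)₁ = ∂V₃/∂y − ∂V₂/∂z = 4*x - 4*y^2
(∇×V)₂ = ∂V₁/∂z − ∂V₃/∂x = -6*x - 12*y*z - 8*y + 2
(∇×V)₃ = ∂V₂/∂x − ∂V₁/∂y = 6*z^2 + 4*z
∇×V = (4*x - 4*y^2, -6*x - 12*y*z - 8*y + 2, 6*z^2 + 4*z)
At (3, -2, 2): (-4, 48, 32).

(-4, 48, 32)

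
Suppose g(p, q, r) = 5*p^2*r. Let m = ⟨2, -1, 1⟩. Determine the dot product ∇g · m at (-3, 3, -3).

225

∂g/∂p = 10*p*r
∂g/∂q = 0
∂g/∂r = 5*p^2
∇g at (-3, 3, -3) = (90, 0, 45)
∇g · m = (90)(2) + (0)(-1) + (45)(1) = 225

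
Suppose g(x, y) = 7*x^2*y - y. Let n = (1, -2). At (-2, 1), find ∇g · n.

∂g/∂x = 14*x*y
∂g/∂y = 7*x^2 - 1
∇g at (-2, 1) = (-28, 27)
∇g · n = (-28)(1) + (27)(-2) = -82

-82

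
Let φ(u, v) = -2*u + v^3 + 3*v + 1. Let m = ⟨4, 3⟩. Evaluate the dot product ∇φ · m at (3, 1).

10

∂φ/∂u = -2
∂φ/∂v = 3*v^2 + 3
∇φ at (3, 1) = (-2, 6)
∇φ · m = (-2)(4) + (6)(3) = 10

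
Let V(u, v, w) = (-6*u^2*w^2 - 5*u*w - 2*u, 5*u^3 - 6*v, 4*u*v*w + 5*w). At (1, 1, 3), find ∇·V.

∂V₁/∂u = -12*u*w^2 - 5*w - 2
∂V₂/∂v = -6
∂V₃/∂w = 4*u*v + 5
∇·V = 4*u*v - 12*u*w^2 - 5*w - 3
At (1, 1, 3): -122.

-122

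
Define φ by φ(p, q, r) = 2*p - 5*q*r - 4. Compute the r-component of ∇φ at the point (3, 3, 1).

(∇φ)_3 = ∂φ/∂r = -5*q
At (3, 3, 1): -15.

-15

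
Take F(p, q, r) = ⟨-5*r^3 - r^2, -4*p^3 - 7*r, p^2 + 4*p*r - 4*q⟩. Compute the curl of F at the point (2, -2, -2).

(∇×F)₁ = ∂F₃/∂q − ∂F₂/∂r = 3
(∇×F)₂ = ∂F₁/∂r − ∂F₃/∂p = -2*p - 15*r^2 - 6*r
(∇×F)₃ = ∂F₂/∂p − ∂F₁/∂q = -12*p^2
∇×F = (3, -2*p - 15*r^2 - 6*r, -12*p^2)
At (2, -2, -2): (3, -52, -48).

(3, -52, -48)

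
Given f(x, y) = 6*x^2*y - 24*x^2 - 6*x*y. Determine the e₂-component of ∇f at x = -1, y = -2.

(∇f)_2 = ∂f/∂y = 6*x^2 - 6*x
At (-1, -2): 12.

12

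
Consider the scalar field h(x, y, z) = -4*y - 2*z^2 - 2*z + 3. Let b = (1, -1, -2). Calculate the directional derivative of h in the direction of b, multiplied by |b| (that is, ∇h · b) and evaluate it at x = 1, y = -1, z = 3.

∂h/∂x = 0
∂h/∂y = -4
∂h/∂z = -4*z - 2
∇h at (1, -1, 3) = (0, -4, -14)
∇h · b = (0)(1) + (-4)(-1) + (-14)(-2) = 32

32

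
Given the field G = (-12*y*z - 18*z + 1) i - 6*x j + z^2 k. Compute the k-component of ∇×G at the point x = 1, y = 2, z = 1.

(∇×G)_3 = ∂G₂/∂x − ∂G₁/∂y
= -6 − (-12*z)
= 12*z - 6
At (1, 2, 1): 6.

6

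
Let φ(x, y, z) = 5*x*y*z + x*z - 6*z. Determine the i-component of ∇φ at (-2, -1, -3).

12

(∇φ)_1 = ∂φ/∂x = 5*y*z + z
At (-2, -1, -3): 12.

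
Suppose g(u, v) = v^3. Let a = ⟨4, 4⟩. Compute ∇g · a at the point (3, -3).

∂g/∂u = 0
∂g/∂v = 3*v^2
∇g at (3, -3) = (0, 27)
∇g · a = (0)(4) + (27)(4) = 108

108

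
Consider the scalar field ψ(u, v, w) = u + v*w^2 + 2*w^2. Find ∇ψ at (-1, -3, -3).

∂ψ/∂u = 1
∂ψ/∂v = w^2
∂ψ/∂w = 2*v*w + 4*w
∇ψ = (1, w^2, 2*v*w + 4*w)
At (-1, -3, -3): (1, 9, 6).

(1, 9, 6)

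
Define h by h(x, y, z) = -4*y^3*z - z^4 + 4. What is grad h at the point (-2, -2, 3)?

∂h/∂x = 0
∂h/∂y = -12*y^2*z
∂h/∂z = -4*y^3 - 4*z^3
∇h = (0, -12*y^2*z, -4*y^3 - 4*z^3)
At (-2, -2, 3): (0, -144, -76).

(0, -144, -76)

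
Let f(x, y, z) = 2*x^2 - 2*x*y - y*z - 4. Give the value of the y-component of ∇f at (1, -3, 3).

(∇f)_2 = ∂f/∂y = -2*x - z
At (1, -3, 3): -5.

-5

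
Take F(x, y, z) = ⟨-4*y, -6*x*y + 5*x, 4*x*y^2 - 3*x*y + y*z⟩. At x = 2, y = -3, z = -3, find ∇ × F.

(-57, -45, 27)

(∇×F)₁ = ∂F₃/∂y − ∂F₂/∂z = 8*x*y - 3*x + z
(∇×F)₂ = ∂F₁/∂z − ∂F₃/∂x = -4*y^2 + 3*y
(∇×F)₃ = ∂F₂/∂x − ∂F₁/∂y = -6*y + 9
∇×F = (8*x*y - 3*x + z, -4*y^2 + 3*y, -6*y + 9)
At (2, -3, -3): (-57, -45, 27).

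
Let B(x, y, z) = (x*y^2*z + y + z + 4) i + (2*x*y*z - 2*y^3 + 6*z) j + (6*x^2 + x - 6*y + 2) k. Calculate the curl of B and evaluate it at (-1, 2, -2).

(-8, 8, -17)

(∇×B)₁ = ∂B₃/∂y − ∂B₂/∂z = -2*x*y - 12
(∇×B)₂ = ∂B₁/∂z − ∂B₃/∂x = x*y^2 - 12*x
(∇×B)₃ = ∂B₂/∂x − ∂B₁/∂y = -2*x*y*z + 2*y*z - 1
∇×B = (-2*x*y - 12, x*y^2 - 12*x, -2*x*y*z + 2*y*z - 1)
At (-1, 2, -2): (-8, 8, -17).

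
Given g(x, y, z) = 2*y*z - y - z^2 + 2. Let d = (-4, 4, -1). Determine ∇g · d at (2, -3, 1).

∂g/∂x = 0
∂g/∂y = 2*z - 1
∂g/∂z = 2*y - 2*z
∇g at (2, -3, 1) = (0, 1, -8)
∇g · d = (0)(-4) + (1)(4) + (-8)(-1) = 12

12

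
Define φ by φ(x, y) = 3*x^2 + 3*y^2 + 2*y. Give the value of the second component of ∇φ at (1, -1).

-4

(∇φ)_2 = ∂φ/∂y = 6*y + 2
At (1, -1): -4.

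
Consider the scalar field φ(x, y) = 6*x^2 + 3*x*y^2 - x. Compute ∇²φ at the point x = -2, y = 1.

∂²φ/∂x² = 12
∂²φ/∂y² = 6*x
∇²φ = 6*x + 12
At (-2, 1): 0.

0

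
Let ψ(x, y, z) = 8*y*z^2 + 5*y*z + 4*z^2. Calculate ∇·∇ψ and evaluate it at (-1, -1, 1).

∂²ψ/∂x² = 0
∂²ψ/∂y² = 0
∂²ψ/∂z² = 8*(2*y + 1)
∇²ψ = 16*y + 8
At (-1, -1, 1): -8.

-8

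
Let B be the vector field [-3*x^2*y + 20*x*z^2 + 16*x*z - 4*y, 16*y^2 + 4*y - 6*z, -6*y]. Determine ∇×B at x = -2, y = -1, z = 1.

(∇×B)₁ = ∂B₃/∂y − ∂B₂/∂z = 0
(∇×B)₂ = ∂B₁/∂z − ∂B₃/∂x = 40*x*z + 16*x
(∇×B)₃ = ∂B₂/∂x − ∂B₁/∂y = 3*x^2 + 4
∇×B = (0, 40*x*z + 16*x, 3*x^2 + 4)
At (-2, -1, 1): (0, -112, 16).

(0, -112, 16)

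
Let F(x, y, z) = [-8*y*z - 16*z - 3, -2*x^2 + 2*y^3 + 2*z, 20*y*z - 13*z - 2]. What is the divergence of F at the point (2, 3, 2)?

∂F₁/∂x = 0
∂F₂/∂y = 6*y^2
∂F₃/∂z = 20*y - 13
∇·F = 6*y^2 + 20*y - 13
At (2, 3, 2): 101.

101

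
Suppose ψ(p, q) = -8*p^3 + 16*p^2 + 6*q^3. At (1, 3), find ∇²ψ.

92

∂²ψ/∂p² = 16*(-3*p + 2)
∂²ψ/∂q² = 36*q
∇²ψ = -48*p + 36*q + 32
At (1, 3): 92.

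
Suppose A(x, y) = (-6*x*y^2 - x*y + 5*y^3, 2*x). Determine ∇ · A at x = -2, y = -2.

-22

∂A₁/∂x = -6*y^2 - y
∂A₂/∂y = 0
∇·A = -6*y^2 - y
At (-2, -2): -22.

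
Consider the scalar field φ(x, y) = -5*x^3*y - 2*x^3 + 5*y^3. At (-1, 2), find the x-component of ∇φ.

(∇φ)_1 = ∂φ/∂x = -15*x^2*y - 6*x^2
At (-1, 2): -36.

-36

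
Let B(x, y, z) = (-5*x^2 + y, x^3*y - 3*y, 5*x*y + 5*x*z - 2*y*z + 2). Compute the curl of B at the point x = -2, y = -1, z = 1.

(∇×B)₁ = ∂B₃/∂y − ∂B₂/∂z = 5*x - 2*z
(∇×B)₂ = ∂B₁/∂z − ∂B₃/∂x = -5*y - 5*z
(∇×B)₃ = ∂B₂/∂x − ∂B₁/∂y = 3*x^2*y - 1
∇×B = (5*x - 2*z, -5*y - 5*z, 3*x^2*y - 1)
At (-2, -1, 1): (-12, 0, -13).

(-12, 0, -13)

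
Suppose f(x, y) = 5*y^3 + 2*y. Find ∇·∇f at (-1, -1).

-30

∂²f/∂x² = 0
∂²f/∂y² = 30*y
∇²f = 30*y
At (-1, -1): -30.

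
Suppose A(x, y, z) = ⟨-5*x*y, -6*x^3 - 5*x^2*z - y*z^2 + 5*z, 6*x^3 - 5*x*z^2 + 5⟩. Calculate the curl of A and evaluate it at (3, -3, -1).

(∇×A)₁ = ∂A₃/∂y − ∂A₂/∂z = 5*x^2 + 2*y*z - 5
(∇×A)₂ = ∂A₁/∂z − ∂A₃/∂x = -18*x^2 + 5*z^2
(∇×A)₃ = ∂A₂/∂x − ∂A₁/∂y = -18*x^2 - 10*x*z + 5*x
∇×A = (5*x^2 + 2*y*z - 5, -18*x^2 + 5*z^2, -18*x^2 - 10*x*z + 5*x)
At (3, -3, -1): (46, -157, -117).

(46, -157, -117)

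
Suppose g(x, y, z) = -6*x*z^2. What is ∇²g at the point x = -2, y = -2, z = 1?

24

∂²g/∂x² = 0
∂²g/∂y² = 0
∂²g/∂z² = -12*x
∇²g = -12*x
At (-2, -2, 1): 24.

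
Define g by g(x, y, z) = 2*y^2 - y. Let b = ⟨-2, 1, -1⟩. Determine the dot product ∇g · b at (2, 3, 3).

11

∂g/∂x = 0
∂g/∂y = 4*y - 1
∂g/∂z = 0
∇g at (2, 3, 3) = (0, 11, 0)
∇g · b = (0)(-2) + (11)(1) + (0)(-1) = 11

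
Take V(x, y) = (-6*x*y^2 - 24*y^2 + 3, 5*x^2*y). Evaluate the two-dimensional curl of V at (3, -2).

∂V₂/∂x = 10*x*y
∂V₁/∂y = -12*x*y - 48*y
Scalar curl = 22*x*y + 48*y
At (3, -2): -228.

-228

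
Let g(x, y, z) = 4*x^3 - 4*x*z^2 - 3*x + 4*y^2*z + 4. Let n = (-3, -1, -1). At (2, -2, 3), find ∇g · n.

53

∂g/∂x = 12*x^2 - 4*z^2 - 3
∂g/∂y = 8*y*z
∂g/∂z = -8*x*z + 4*y^2
∇g at (2, -2, 3) = (9, -48, -32)
∇g · n = (9)(-3) + (-48)(-1) + (-32)(-1) = 53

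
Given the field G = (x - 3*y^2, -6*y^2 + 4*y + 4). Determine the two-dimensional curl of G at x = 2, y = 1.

6

∂G₂/∂x = 0
∂G₁/∂y = -6*y
Scalar curl = 6*y
At (2, 1): 6.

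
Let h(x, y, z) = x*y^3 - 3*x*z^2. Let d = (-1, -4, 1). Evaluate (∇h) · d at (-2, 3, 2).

∂h/∂x = y^3 - 3*z^2
∂h/∂y = 3*x*y^2
∂h/∂z = -6*x*z
∇h at (-2, 3, 2) = (15, -54, 24)
∇h · d = (15)(-1) + (-54)(-4) + (24)(1) = 225

225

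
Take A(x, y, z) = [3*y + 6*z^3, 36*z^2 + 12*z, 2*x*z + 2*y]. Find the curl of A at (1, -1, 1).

(∇×A)₁ = ∂A₃/∂y − ∂A₂/∂z = -72*z - 10
(∇×A)₂ = ∂A₁/∂z − ∂A₃/∂x = 18*z^2 - 2*z
(∇×A)₃ = ∂A₂/∂x − ∂A₁/∂y = -3
∇×A = (-72*z - 10, 18*z^2 - 2*z, -3)
At (1, -1, 1): (-82, 16, -3).

(-82, 16, -3)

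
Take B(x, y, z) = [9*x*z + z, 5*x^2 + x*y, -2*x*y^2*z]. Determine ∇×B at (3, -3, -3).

(-108, -26, 27)

(∇×B)₁ = ∂B₃/∂y − ∂B₂/∂z = -4*x*y*z
(∇×B)₂ = ∂B₁/∂z − ∂B₃/∂x = 9*x + 2*y^2*z + 1
(∇×B)₃ = ∂B₂/∂x − ∂B₁/∂y = 10*x + y
∇×B = (-4*x*y*z, 9*x + 2*y^2*z + 1, 10*x + y)
At (3, -3, -3): (-108, -26, 27).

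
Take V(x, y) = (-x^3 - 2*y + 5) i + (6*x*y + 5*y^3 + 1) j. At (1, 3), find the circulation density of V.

∂V₂/∂x = 6*y
∂V₁/∂y = -2
Scalar curl = 6*y + 2
At (1, 3): 20.

20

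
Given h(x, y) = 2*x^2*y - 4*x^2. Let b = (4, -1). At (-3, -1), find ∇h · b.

126

∂h/∂x = 4*x*y - 8*x
∂h/∂y = 2*x^2
∇h at (-3, -1) = (36, 18)
∇h · b = (36)(4) + (18)(-1) = 126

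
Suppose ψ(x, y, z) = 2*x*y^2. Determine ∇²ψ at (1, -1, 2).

∂²ψ/∂x² = 0
∂²ψ/∂y² = 4*x
∂²ψ/∂z² = 0
∇²ψ = 4*x
At (1, -1, 2): 4.

4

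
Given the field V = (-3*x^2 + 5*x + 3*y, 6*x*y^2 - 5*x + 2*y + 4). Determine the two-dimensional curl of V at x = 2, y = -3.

∂V₂/∂x = 6*y^2 - 5
∂V₁/∂y = 3
Scalar curl = 6*y^2 - 8
At (2, -3): 46.

46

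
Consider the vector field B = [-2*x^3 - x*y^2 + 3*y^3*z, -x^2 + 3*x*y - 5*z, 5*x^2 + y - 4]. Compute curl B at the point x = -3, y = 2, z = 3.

(6, 54, -108)

(∇×B)₁ = ∂B₃/∂y − ∂B₂/∂z = 6
(∇×B)₂ = ∂B₁/∂z − ∂B₃/∂x = -10*x + 3*y^3
(∇×B)₃ = ∂B₂/∂x − ∂B₁/∂y = 2*x*y - 2*x - 9*y^2*z + 3*y
∇×B = (6, -10*x + 3*y^3, 2*x*y - 2*x - 9*y^2*z + 3*y)
At (-3, 2, 3): (6, 54, -108).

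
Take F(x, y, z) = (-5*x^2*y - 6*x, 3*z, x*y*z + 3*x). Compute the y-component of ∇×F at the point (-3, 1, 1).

-4

(∇×F)_2 = ∂F₁/∂z − ∂F₃/∂x
= 0 − (y*z + 3)
= -y*z - 3
At (-3, 1, 1): -4.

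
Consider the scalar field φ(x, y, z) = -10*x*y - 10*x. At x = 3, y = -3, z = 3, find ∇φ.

∂φ/∂x = -10*y - 10
∂φ/∂y = -10*x
∂φ/∂z = 0
∇φ = (-10*y - 10, -10*x, 0)
At (3, -3, 3): (20, -30, 0).

(20, -30, 0)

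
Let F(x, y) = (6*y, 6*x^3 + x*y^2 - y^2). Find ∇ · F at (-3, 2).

∂F₁/∂x = 0
∂F₂/∂y = 2*x*y - 2*y
∇·F = 2*x*y - 2*y
At (-3, 2): -16.

-16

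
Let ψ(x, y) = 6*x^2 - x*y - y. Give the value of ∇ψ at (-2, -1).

(-23, 1)

∂ψ/∂x = 12*x - y
∂ψ/∂y = -x - 1
∇ψ = (12*x - y, -x - 1)
At (-2, -1): (-23, 1).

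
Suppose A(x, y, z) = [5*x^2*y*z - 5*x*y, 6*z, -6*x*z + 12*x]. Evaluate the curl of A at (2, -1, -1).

(-6, -38, 30)

(∇×A)₁ = ∂A₃/∂y − ∂A₂/∂z = -6
(∇×A)₂ = ∂A₁/∂z − ∂A₃/∂x = 5*x^2*y + 6*z - 12
(∇×A)₃ = ∂A₂/∂x − ∂A₁/∂y = -5*x^2*z + 5*x
∇×A = (-6, 5*x^2*y + 6*z - 12, -5*x^2*z + 5*x)
At (2, -1, -1): (-6, -38, 30).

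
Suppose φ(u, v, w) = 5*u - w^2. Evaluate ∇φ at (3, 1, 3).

∂φ/∂u = 5
∂φ/∂v = 0
∂φ/∂w = -2*w
∇φ = (5, 0, -2*w)
At (3, 1, 3): (5, 0, -6).

(5, 0, -6)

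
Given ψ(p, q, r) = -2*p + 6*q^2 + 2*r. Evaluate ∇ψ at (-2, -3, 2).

(-2, -36, 2)

∂ψ/∂p = -2
∂ψ/∂q = 12*q
∂ψ/∂r = 2
∇ψ = (-2, 12*q, 2)
At (-2, -3, 2): (-2, -36, 2).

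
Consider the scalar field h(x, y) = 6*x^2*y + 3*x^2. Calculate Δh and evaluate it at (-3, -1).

-6

∂²h/∂x² = 6*(2*y + 1)
∂²h/∂y² = 0
∇²h = 12*y + 6
At (-3, -1): -6.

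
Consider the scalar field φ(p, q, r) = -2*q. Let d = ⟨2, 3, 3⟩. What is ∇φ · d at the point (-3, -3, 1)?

∂φ/∂p = 0
∂φ/∂q = -2
∂φ/∂r = 0
∇φ at (-3, -3, 1) = (0, -2, 0)
∇φ · d = (0)(2) + (-2)(3) + (0)(3) = -6

-6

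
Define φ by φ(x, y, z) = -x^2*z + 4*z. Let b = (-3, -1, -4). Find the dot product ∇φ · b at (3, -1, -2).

-16

∂φ/∂x = -2*x*z
∂φ/∂y = 0
∂φ/∂z = -x^2 + 4
∇φ at (3, -1, -2) = (12, 0, -5)
∇φ · b = (12)(-3) + (0)(-1) + (-5)(-4) = -16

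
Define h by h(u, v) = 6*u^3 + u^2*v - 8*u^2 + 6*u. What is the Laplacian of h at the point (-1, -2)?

-56

∂²h/∂u² = 2*(18*u + v - 8)
∂²h/∂v² = 0
∇²h = 36*u + 2*v - 16
At (-1, -2): -56.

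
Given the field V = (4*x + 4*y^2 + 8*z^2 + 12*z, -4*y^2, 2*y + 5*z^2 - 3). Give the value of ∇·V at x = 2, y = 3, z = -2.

-40

∂V₁/∂x = 4
∂V₂/∂y = -8*y
∂V₃/∂z = 10*z
∇·V = -8*y + 10*z + 4
At (2, 3, -2): -40.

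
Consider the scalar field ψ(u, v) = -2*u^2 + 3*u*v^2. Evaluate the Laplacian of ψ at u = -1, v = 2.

∂²ψ/∂u² = -4
∂²ψ/∂v² = 6*u
∇²ψ = 6*u - 4
At (-1, 2): -10.

-10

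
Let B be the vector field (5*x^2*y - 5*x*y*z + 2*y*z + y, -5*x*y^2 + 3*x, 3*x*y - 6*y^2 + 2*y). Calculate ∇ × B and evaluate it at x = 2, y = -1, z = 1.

(∇×B)₁ = ∂B₃/∂y − ∂B₂/∂z = 3*x - 12*y + 2
(∇×B)₂ = ∂B₁/∂z − ∂B₃/∂x = -5*x*y - y
(∇×B)₃ = ∂B₂/∂x − ∂B₁/∂y = -5*x^2 + 5*x*z - 5*y^2 - 2*z + 2
∇×B = (3*x - 12*y + 2, -5*x*y - y, -5*x^2 + 5*x*z - 5*y^2 - 2*z + 2)
At (2, -1, 1): (20, 11, -15).

(20, 11, -15)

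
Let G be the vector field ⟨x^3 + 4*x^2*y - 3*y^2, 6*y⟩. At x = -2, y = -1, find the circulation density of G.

∂G₂/∂x = 0
∂G₁/∂y = 4*x^2 - 6*y
Scalar curl = -4*x^2 + 6*y
At (-2, -1): -22.

-22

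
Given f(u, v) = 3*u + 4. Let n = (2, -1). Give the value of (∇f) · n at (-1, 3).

∂f/∂u = 3
∂f/∂v = 0
∇f at (-1, 3) = (3, 0)
∇f · n = (3)(2) + (0)(-1) = 6

6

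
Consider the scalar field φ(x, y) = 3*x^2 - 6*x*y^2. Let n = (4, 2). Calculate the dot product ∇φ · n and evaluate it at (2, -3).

-24

∂φ/∂x = 6*x - 6*y^2
∂φ/∂y = -12*x*y
∇φ at (2, -3) = (-42, 72)
∇φ · n = (-42)(4) + (72)(2) = -24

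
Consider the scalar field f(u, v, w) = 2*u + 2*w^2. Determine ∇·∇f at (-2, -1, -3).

4

∂²f/∂u² = 0
∂²f/∂v² = 0
∂²f/∂w² = 4
∇²f = 4
At (-2, -1, -3): 4.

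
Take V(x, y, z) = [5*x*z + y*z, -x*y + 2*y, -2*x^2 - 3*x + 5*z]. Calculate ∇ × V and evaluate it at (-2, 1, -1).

(∇×V)₁ = ∂V₃/∂y − ∂V₂/∂z = 0
(∇×V)₂ = ∂V₁/∂z − ∂V₃/∂x = 9*x + y + 3
(∇×V)₃ = ∂V₂/∂x − ∂V₁/∂y = -y - z
∇×V = (0, 9*x + y + 3, -y - z)
At (-2, 1, -1): (0, -14, 0).

(0, -14, 0)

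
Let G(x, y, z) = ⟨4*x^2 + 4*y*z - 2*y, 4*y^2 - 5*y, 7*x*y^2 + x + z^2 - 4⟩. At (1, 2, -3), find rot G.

(∇×G)₁ = ∂G₃/∂y − ∂G₂/∂z = 14*x*y
(∇×G)₂ = ∂G₁/∂z − ∂G₃/∂x = -7*y^2 + 4*y - 1
(∇×G)₃ = ∂G₂/∂x − ∂G₁/∂y = -4*z + 2
∇×G = (14*x*y, -7*y^2 + 4*y - 1, -4*z + 2)
At (1, 2, -3): (28, -21, 14).

(28, -21, 14)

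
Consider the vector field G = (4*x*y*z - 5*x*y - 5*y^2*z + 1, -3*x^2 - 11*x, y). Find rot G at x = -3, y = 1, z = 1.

(∇×G)₁ = ∂G₃/∂y − ∂G₂/∂z = 1
(∇×G)₂ = ∂G₁/∂z − ∂G₃/∂x = 4*x*y - 5*y^2
(∇×G)₃ = ∂G₂/∂x − ∂G₁/∂y = -4*x*z - x + 10*y*z - 11
∇×G = (1, 4*x*y - 5*y^2, -4*x*z - x + 10*y*z - 11)
At (-3, 1, 1): (1, -17, 14).

(1, -17, 14)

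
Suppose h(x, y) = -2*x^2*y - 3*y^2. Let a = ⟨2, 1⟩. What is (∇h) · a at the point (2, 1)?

-30

∂h/∂x = -4*x*y
∂h/∂y = -2*x^2 - 6*y
∇h at (2, 1) = (-8, -14)
∇h · a = (-8)(2) + (-14)(1) = -30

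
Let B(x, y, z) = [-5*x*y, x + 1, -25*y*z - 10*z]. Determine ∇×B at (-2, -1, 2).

(-50, 0, -9)

(∇×B)₁ = ∂B₃/∂y − ∂B₂/∂z = -25*z
(∇×B)₂ = ∂B₁/∂z − ∂B₃/∂x = 0
(∇×B)₃ = ∂B₂/∂x − ∂B₁/∂y = 5*x + 1
∇×B = (-25*z, 0, 5*x + 1)
At (-2, -1, 2): (-50, 0, -9).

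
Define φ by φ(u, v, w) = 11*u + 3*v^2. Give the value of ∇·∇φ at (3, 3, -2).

6

∂²φ/∂u² = 0
∂²φ/∂v² = 6
∂²φ/∂w² = 0
∇²φ = 6
At (3, 3, -2): 6.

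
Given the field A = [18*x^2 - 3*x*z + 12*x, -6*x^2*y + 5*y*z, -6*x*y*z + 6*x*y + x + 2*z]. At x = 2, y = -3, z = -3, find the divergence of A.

92

∂A₁/∂x = 36*x - 3*z + 12
∂A₂/∂y = -6*x^2 + 5*z
∂A₃/∂z = -6*x*y + 2
∇·A = -6*x^2 - 6*x*y + 36*x + 2*z + 14
At (2, -3, -3): 92.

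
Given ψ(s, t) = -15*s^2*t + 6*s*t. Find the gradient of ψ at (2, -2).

∂ψ/∂s = -30*s*t + 6*t
∂ψ/∂t = -15*s^2 + 6*s
∇ψ = (-30*s*t + 6*t, -15*s^2 + 6*s)
At (2, -2): (108, -48).

(108, -48)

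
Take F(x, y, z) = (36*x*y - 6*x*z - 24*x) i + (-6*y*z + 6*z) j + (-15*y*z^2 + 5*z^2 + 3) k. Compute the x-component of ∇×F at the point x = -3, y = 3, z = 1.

(∇×F)_1 = ∂F₃/∂y − ∂F₂/∂z
= -15*z^2 − (-6*y + 6)
= 6*y - 15*z^2 - 6
At (-3, 3, 1): -3.

-3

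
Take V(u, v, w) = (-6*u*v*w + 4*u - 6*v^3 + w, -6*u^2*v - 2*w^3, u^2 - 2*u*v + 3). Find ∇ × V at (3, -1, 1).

(∇×V)₁ = ∂V₃/∂v − ∂V₂/∂w = -2*u + 6*w^2
(∇×V)₂ = ∂V₁/∂w − ∂V₃/∂u = -6*u*v - 2*u + 2*v + 1
(∇×V)₃ = ∂V₂/∂u − ∂V₁/∂v = -12*u*v + 6*u*w + 18*v^2
∇×V = (-2*u + 6*w^2, -6*u*v - 2*u + 2*v + 1, -12*u*v + 6*u*w + 18*v^2)
At (3, -1, 1): (0, 11, 72).

(0, 11, 72)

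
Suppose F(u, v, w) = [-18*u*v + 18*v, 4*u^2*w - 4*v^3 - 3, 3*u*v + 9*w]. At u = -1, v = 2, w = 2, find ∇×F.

(-7, -6, -52)

(∇×F)₁ = ∂F₃/∂v − ∂F₂/∂w = -4*u^2 + 3*u
(∇×F)₂ = ∂F₁/∂w − ∂F₃/∂u = -3*v
(∇×F)₃ = ∂F₂/∂u − ∂F₁/∂v = 8*u*w + 18*u - 18
∇×F = (-4*u^2 + 3*u, -3*v, 8*u*w + 18*u - 18)
At (-1, 2, 2): (-7, -6, -52).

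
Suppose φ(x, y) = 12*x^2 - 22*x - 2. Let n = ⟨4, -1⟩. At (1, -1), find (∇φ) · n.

∂φ/∂x = 24*x - 22
∂φ/∂y = 0
∇φ at (1, -1) = (2, 0)
∇φ · n = (2)(4) + (0)(-1) = 8

8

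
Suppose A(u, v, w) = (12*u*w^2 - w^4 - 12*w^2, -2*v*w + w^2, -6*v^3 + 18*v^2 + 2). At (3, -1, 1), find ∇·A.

10

∂A₁/∂u = 12*w^2
∂A₂/∂v = -2*w
∂A₃/∂w = 0
∇·A = 12*w^2 - 2*w
At (3, -1, 1): 10.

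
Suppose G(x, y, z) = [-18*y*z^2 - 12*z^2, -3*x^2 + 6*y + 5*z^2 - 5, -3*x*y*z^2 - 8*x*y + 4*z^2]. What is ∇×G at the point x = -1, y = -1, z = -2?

(40, -44, 78)

(∇×G)₁ = ∂G₃/∂y − ∂G₂/∂z = -3*x*z^2 - 8*x - 10*z
(∇×G)₂ = ∂G₁/∂z − ∂G₃/∂x = 3*y*z^2 - 36*y*z + 8*y - 24*z
(∇×G)₃ = ∂G₂/∂x − ∂G₁/∂y = -6*x + 18*z^2
∇×G = (-3*x*z^2 - 8*x - 10*z, 3*y*z^2 - 36*y*z + 8*y - 24*z, -6*x + 18*z^2)
At (-1, -1, -2): (40, -44, 78).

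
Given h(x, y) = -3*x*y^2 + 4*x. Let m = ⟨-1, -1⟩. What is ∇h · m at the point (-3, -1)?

∂h/∂x = -3*y^2 + 4
∂h/∂y = -6*x*y
∇h at (-3, -1) = (1, -18)
∇h · m = (1)(-1) + (-18)(-1) = 17

17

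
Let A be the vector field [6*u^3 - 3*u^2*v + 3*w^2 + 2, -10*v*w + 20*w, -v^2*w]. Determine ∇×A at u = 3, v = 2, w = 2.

(∇×A)₁ = ∂A₃/∂v − ∂A₂/∂w = -2*v*w + 10*v - 20
(∇×A)₂ = ∂A₁/∂w − ∂A₃/∂u = 6*w
(∇×A)₃ = ∂A₂/∂u − ∂A₁/∂v = 3*u^2
∇×A = (-2*v*w + 10*v - 20, 6*w, 3*u^2)
At (3, 2, 2): (-8, 12, 27).

(-8, 12, 27)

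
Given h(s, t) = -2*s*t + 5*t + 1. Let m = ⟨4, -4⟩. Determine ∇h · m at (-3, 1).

-52

∂h/∂s = -2*t
∂h/∂t = -2*s + 5
∇h at (-3, 1) = (-2, 11)
∇h · m = (-2)(4) + (11)(-4) = -52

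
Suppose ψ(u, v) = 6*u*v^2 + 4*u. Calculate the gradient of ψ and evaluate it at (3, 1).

∂ψ/∂u = 6*v^2 + 4
∂ψ/∂v = 12*u*v
∇ψ = (6*v^2 + 4, 12*u*v)
At (3, 1): (10, 36).

(10, 36)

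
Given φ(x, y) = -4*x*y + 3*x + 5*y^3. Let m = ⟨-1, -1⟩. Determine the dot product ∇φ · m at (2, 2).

∂φ/∂x = -4*y + 3
∂φ/∂y = -4*x + 15*y^2
∇φ at (2, 2) = (-5, 52)
∇φ · m = (-5)(-1) + (52)(-1) = -47

-47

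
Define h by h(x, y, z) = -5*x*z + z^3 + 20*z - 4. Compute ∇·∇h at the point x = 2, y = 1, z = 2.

∂²h/∂x² = 0
∂²h/∂y² = 0
∂²h/∂z² = 6*z
∇²h = 6*z
At (2, 1, 2): 12.

12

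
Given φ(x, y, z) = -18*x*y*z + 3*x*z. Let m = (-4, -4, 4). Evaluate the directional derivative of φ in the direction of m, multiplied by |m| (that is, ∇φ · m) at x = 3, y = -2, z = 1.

528

∂φ/∂x = -18*y*z + 3*z
∂φ/∂y = -18*x*z
∂φ/∂z = -18*x*y + 3*x
∇φ at (3, -2, 1) = (39, -54, 117)
∇φ · m = (39)(-4) + (-54)(-4) + (117)(4) = 528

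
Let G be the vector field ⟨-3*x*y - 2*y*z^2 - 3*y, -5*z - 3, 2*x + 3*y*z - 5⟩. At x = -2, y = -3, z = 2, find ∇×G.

(11, 22, 5)

(∇×G)₁ = ∂G₃/∂y − ∂G₂/∂z = 3*z + 5
(∇×G)₂ = ∂G₁/∂z − ∂G₃/∂x = -4*y*z - 2
(∇×G)₃ = ∂G₂/∂x − ∂G₁/∂y = 3*x + 2*z^2 + 3
∇×G = (3*z + 5, -4*y*z - 2, 3*x + 2*z^2 + 3)
At (-2, -3, 2): (11, 22, 5).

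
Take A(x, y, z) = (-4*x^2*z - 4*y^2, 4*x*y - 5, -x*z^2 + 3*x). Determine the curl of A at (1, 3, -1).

(0, -6, 36)

(∇×A)₁ = ∂A₃/∂y − ∂A₂/∂z = 0
(∇×A)₂ = ∂A₁/∂z − ∂A₃/∂x = -4*x^2 + z^2 - 3
(∇×A)₃ = ∂A₂/∂x − ∂A₁/∂y = 12*y
∇×A = (0, -4*x^2 + z^2 - 3, 12*y)
At (1, 3, -1): (0, -6, 36).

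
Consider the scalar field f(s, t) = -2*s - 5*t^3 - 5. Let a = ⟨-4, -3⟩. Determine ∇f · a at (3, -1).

∂f/∂s = -2
∂f/∂t = -15*t^2
∇f at (3, -1) = (-2, -15)
∇f · a = (-2)(-4) + (-15)(-3) = 53

53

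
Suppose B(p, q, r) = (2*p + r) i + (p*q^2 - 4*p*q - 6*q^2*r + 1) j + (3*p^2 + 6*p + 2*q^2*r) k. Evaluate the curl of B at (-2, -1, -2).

(14, 7, 5)

(∇×B)₁ = ∂B₃/∂q − ∂B₂/∂r = 6*q^2 + 4*q*r
(∇×B)₂ = ∂B₁/∂r − ∂B₃/∂p = -6*p - 5
(∇×B)₃ = ∂B₂/∂p − ∂B₁/∂q = q^2 - 4*q
∇×B = (6*q^2 + 4*q*r, -6*p - 5, q^2 - 4*q)
At (-2, -1, -2): (14, 7, 5).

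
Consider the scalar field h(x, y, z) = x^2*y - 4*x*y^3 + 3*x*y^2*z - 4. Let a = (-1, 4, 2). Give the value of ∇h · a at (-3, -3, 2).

∂h/∂x = 2*x*y - 4*y^3 + 3*y^2*z
∂h/∂y = x^2 - 12*x*y^2 + 6*x*y*z
∂h/∂z = 3*x*y^2
∇h at (-3, -3, 2) = (180, 441, -81)
∇h · a = (180)(-1) + (441)(4) + (-81)(2) = 1422

1422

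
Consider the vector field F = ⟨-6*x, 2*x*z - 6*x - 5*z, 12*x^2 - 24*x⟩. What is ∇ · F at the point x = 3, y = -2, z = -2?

-6

∂F₁/∂x = -6
∂F₂/∂y = 0
∂F₃/∂z = 0
∇·F = -6
At (3, -2, -2): -6.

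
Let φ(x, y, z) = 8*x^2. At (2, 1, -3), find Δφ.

16

∂²φ/∂x² = 16
∂²φ/∂y² = 0
∂²φ/∂z² = 0
∇²φ = 16
At (2, 1, -3): 16.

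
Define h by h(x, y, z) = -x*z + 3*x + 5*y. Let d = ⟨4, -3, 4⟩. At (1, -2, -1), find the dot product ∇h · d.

-3

∂h/∂x = -z + 3
∂h/∂y = 5
∂h/∂z = -x
∇h at (1, -2, -1) = (4, 5, -1)
∇h · d = (4)(4) + (5)(-3) + (-1)(4) = -3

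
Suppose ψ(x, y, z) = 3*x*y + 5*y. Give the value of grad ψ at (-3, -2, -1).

∂ψ/∂x = 3*y
∂ψ/∂y = 3*x + 5
∂ψ/∂z = 0
∇ψ = (3*y, 3*x + 5, 0)
At (-3, -2, -1): (-6, -4, 0).

(-6, -4, 0)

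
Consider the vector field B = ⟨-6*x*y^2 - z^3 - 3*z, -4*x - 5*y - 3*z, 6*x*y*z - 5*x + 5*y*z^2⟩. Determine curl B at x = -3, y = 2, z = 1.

(∇×B)₁ = ∂B₃/∂y − ∂B₂/∂z = 6*x*z + 5*z^2 + 3
(∇×B)₂ = ∂B₁/∂z − ∂B₃/∂x = -6*y*z - 3*z^2 + 2
(∇×B)₃ = ∂B₂/∂x − ∂B₁/∂y = 12*x*y - 4
∇×B = (6*x*z + 5*z^2 + 3, -6*y*z - 3*z^2 + 2, 12*x*y - 4)
At (-3, 2, 1): (-10, -13, -76).

(-10, -13, -76)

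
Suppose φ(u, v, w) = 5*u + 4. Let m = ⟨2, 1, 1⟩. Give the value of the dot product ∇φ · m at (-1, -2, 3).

∂φ/∂u = 5
∂φ/∂v = 0
∂φ/∂w = 0
∇φ at (-1, -2, 3) = (5, 0, 0)
∇φ · m = (5)(2) + (0)(1) + (0)(1) = 10

10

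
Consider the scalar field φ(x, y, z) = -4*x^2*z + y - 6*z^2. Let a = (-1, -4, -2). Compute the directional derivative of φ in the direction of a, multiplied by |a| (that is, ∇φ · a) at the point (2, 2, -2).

∂φ/∂x = -8*x*z
∂φ/∂y = 1
∂φ/∂z = -4*x^2 - 12*z
∇φ at (2, 2, -2) = (32, 1, 8)
∇φ · a = (32)(-1) + (1)(-4) + (8)(-2) = -52

-52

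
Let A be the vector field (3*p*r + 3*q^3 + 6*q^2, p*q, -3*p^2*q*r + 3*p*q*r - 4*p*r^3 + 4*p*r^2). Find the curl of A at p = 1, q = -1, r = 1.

(∇×A)₁ = ∂A₃/∂q − ∂A₂/∂r = -3*p^2*r + 3*p*r
(∇×A)₂ = ∂A₁/∂r − ∂A₃/∂p = 6*p*q*r + 3*p - 3*q*r + 4*r^3 - 4*r^2
(∇×A)₃ = ∂A₂/∂p − ∂A₁/∂q = -9*q^2 - 11*q
∇×A = (-3*p^2*r + 3*p*r, 6*p*q*r + 3*p - 3*q*r + 4*r^3 - 4*r^2, -9*q^2 - 11*q)
At (1, -1, 1): (0, 0, 2).

(0, 0, 2)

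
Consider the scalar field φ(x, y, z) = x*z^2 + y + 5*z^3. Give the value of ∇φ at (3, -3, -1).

(1, 1, 9)

∂φ/∂x = z^2
∂φ/∂y = 1
∂φ/∂z = 2*x*z + 15*z^2
∇φ = (z^2, 1, 2*x*z + 15*z^2)
At (3, -3, -1): (1, 1, 9).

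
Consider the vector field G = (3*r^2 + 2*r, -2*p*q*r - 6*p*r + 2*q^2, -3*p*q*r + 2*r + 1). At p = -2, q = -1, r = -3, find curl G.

(-26, -7, 12)

(∇×G)₁ = ∂G₃/∂q − ∂G₂/∂r = 2*p*q - 3*p*r + 6*p
(∇×G)₂ = ∂G₁/∂r − ∂G₃/∂p = 3*q*r + 6*r + 2
(∇×G)₃ = ∂G₂/∂p − ∂G₁/∂q = -2*q*r - 6*r
∇×G = (2*p*q - 3*p*r + 6*p, 3*q*r + 6*r + 2, -2*q*r - 6*r)
At (-2, -1, -3): (-26, -7, 12).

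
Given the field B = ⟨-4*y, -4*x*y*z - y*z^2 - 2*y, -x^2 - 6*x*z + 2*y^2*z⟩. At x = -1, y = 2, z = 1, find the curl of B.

(∇×B)₁ = ∂B₃/∂y − ∂B₂/∂z = 4*x*y + 6*y*z
(∇×B)₂ = ∂B₁/∂z − ∂B₃/∂x = 2*x + 6*z
(∇×B)₃ = ∂B₂/∂x − ∂B₁/∂y = -4*y*z + 4
∇×B = (4*x*y + 6*y*z, 2*x + 6*z, -4*y*z + 4)
At (-1, 2, 1): (4, 4, -4).

(4, 4, -4)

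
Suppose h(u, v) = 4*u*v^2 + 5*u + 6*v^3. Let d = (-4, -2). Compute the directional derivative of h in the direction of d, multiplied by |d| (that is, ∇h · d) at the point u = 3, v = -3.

-344

∂h/∂u = 4*v^2 + 5
∂h/∂v = 8*u*v + 18*v^2
∇h at (3, -3) = (41, 90)
∇h · d = (41)(-4) + (90)(-2) = -344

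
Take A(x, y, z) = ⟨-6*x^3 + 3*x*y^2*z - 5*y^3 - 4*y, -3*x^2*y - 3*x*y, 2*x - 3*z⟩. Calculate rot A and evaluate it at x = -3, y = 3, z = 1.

(0, -83, 238)

(∇×A)₁ = ∂A₃/∂y − ∂A₂/∂z = 0
(∇×A)₂ = ∂A₁/∂z − ∂A₃/∂x = 3*x*y^2 - 2
(∇×A)₃ = ∂A₂/∂x − ∂A₁/∂y = -6*x*y*z - 6*x*y + 15*y^2 - 3*y + 4
∇×A = (0, 3*x*y^2 - 2, -6*x*y*z - 6*x*y + 15*y^2 - 3*y + 4)
At (-3, 3, 1): (0, -83, 238).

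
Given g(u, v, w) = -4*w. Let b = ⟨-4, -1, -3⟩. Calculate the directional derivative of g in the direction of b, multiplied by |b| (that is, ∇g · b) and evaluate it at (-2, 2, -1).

12

∂g/∂u = 0
∂g/∂v = 0
∂g/∂w = -4
∇g at (-2, 2, -1) = (0, 0, -4)
∇g · b = (0)(-4) + (0)(-1) + (-4)(-3) = 12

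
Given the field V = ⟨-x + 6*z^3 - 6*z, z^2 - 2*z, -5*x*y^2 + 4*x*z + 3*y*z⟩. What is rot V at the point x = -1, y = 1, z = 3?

(∇×V)₁ = ∂V₃/∂y − ∂V₂/∂z = -10*x*y + z + 2
(∇×V)₂ = ∂V₁/∂z − ∂V₃/∂x = 5*y^2 + 18*z^2 - 4*z - 6
(∇×V)₃ = ∂V₂/∂x − ∂V₁/∂y = 0
∇×V = (-10*x*y + z + 2, 5*y^2 + 18*z^2 - 4*z - 6, 0)
At (-1, 1, 3): (15, 149, 0).

(15, 149, 0)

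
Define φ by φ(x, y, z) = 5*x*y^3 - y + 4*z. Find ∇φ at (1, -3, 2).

∂φ/∂x = 5*y^3
∂φ/∂y = 15*x*y^2 - 1
∂φ/∂z = 4
∇φ = (5*y^3, 15*x*y^2 - 1, 4)
At (1, -3, 2): (-135, 134, 4).

(-135, 134, 4)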